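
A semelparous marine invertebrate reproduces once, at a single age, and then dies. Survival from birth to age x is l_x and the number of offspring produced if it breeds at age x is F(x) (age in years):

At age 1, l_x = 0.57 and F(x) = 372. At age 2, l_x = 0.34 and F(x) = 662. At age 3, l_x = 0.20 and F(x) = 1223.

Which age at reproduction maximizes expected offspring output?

3

Expected offspring if breeding at age x = l_x × F(x):
  age 1: 0.57 × 372 = 212.040
  age 2: 0.34 × 662 = 225.080
  age 3: 0.20 × 1223 = 244.600
Maximum at age 3 (244.600).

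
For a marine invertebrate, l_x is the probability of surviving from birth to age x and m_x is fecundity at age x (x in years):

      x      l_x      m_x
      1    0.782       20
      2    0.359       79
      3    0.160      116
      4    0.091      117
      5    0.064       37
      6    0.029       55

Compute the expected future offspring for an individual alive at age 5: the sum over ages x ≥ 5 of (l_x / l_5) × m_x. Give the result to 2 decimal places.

61.92

l_5 = 0.064. Conditional survival from age 5 to x is l_x / l_5.
  x=5: (0.064/0.064) × 37 = 37.0000
  x=6: (0.029/0.064) × 55 = 24.9219
Sum = 37.0000 + 24.9219 = 61.9219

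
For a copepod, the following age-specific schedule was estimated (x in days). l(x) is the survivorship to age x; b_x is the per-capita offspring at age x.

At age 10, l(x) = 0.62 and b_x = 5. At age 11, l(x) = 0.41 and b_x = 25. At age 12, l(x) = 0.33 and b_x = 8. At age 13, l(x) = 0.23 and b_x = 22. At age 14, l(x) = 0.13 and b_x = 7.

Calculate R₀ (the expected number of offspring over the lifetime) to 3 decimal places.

21.960

R₀ = Σ l(x) b_x:
  age 10: 0.62 × 5 = 3.1000
  age 11: 0.41 × 25 = 10.2500
  age 12: 0.33 × 8 = 2.6400
  age 13: 0.23 × 22 = 5.0600
  age 14: 0.13 × 7 = 0.9100
R₀ = 3.1000 + 10.2500 + 2.6400 + 5.0600 + 0.9100 = 21.9600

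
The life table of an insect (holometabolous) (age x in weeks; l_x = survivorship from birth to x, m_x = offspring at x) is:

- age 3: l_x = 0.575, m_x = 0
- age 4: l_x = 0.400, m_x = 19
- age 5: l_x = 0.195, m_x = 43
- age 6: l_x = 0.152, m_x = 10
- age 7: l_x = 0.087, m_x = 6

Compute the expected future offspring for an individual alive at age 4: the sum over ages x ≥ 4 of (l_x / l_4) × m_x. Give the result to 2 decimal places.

45.07

l_4 = 0.400. Conditional survival from age 4 to x is l_x / l_4.
  x=4: (0.400/0.400) × 19 = 19.0000
  x=5: (0.195/0.400) × 43 = 20.9625
  x=6: (0.152/0.400) × 10 = 3.8000
  x=7: (0.087/0.400) × 6 = 1.3050
Sum = 19.0000 + 20.9625 + 3.8000 + 1.3050 = 45.0675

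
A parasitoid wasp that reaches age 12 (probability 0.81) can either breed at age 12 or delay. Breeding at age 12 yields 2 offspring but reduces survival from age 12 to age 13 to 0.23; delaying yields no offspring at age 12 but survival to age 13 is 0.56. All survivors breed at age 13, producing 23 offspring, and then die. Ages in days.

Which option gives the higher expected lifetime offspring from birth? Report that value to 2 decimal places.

10.43

breed at age 12: R₀ = 0.81 × (2 + 0.23 × 23) = 0.81 × 7.2900 = 5.9049
delay to age 13: R₀ = 0.81 × (0.56 × 23) = 0.81 × 12.8800 = 10.4328
Higher: delay to age 13 (10.4328).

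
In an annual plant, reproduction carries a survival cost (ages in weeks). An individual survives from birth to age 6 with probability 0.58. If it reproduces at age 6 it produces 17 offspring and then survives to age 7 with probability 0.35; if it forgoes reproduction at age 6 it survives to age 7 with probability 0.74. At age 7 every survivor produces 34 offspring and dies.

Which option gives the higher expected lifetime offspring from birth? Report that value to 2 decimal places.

breed at age 6: R₀ = 0.58 × (17 + 0.35 × 34) = 0.58 × 28.9000 = 16.7620
delay to age 7: R₀ = 0.58 × (0.74 × 34) = 0.58 × 25.1600 = 14.5928
Higher: breed at age 6 (16.7620).

16.76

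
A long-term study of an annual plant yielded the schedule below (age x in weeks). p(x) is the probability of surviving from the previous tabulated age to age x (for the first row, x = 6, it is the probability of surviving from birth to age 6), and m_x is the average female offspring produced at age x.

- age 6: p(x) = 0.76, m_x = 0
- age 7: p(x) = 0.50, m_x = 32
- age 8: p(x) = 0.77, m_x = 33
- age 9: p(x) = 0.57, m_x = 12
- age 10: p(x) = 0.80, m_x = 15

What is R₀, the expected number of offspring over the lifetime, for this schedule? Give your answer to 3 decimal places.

Survivorship from birth: l_x = p_6·p_7·…·p_x.
  l_6 = 0.76000
  l_7 = 0.38000
  l_8 = 0.29260
  l_9 = 0.16678
  l_10 = 0.13343
R₀ = Σ l_x m_x:
  age 6: 0.76000 × 0 = 0.0000
  age 7: 0.38000 × 32 = 12.1600
  age 8: 0.29260 × 33 = 9.6558
  age 9: 0.16678 × 12 = 2.0014
  age 10: 0.13343 × 15 = 2.0014
R₀ = 0.0000 + 12.1600 + 9.6558 + 2.0014 + 2.0014 = 25.8186

25.819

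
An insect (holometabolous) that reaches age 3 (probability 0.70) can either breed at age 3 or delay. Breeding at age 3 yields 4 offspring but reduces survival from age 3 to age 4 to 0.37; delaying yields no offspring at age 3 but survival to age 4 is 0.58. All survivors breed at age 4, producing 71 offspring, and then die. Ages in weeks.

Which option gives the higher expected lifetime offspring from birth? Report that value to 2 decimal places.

breed at age 3: R₀ = 0.70 × (4 + 0.37 × 71) = 0.70 × 30.2700 = 21.1890
delay to age 4: R₀ = 0.70 × (0.58 × 71) = 0.70 × 41.1800 = 28.8260
Higher: delay to age 4 (28.8260).

28.83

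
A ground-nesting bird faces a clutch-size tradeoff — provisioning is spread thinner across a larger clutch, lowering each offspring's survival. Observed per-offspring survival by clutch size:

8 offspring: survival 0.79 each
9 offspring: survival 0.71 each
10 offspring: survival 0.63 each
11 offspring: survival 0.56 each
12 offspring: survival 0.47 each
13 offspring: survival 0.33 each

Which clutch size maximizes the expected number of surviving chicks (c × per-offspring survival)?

Expected surviving chicks = c × s(c):
  c=8: 8 × 0.79 = 6.320
  c=9: 9 × 0.71 = 6.390
  c=10: 10 × 0.63 = 6.300
  c=11: 11 × 0.56 = 6.160
  c=12: 12 × 0.47 = 5.640
  c=13: 13 × 0.33 = 4.290
Maximum at c = 9 (6.390 surviving chicks).

9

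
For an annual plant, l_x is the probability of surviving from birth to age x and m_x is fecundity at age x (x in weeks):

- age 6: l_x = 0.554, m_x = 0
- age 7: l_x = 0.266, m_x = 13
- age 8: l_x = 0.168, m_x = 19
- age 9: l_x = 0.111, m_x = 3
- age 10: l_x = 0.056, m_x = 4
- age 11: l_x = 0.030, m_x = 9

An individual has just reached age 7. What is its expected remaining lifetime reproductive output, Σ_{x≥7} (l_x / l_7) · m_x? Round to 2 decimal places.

28.11

l_7 = 0.266. Conditional survival from age 7 to x is l_x / l_7.
  x=7: (0.266/0.266) × 13 = 13.0000
  x=8: (0.168/0.266) × 19 = 12.0000
  x=9: (0.111/0.266) × 3 = 1.2519
  x=10: (0.056/0.266) × 4 = 0.8421
  x=11: (0.030/0.266) × 9 = 1.0150
Sum = 13.0000 + 12.0000 + 1.2519 + 0.8421 + 1.0150 = 28.1090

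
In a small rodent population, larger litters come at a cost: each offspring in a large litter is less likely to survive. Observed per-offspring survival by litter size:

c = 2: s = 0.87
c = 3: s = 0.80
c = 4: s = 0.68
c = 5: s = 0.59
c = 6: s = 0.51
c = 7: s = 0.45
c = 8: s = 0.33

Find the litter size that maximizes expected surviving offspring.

Expected surviving offspring = c × s(c):
  c=2: 2 × 0.87 = 1.740
  c=3: 3 × 0.80 = 2.400
  c=4: 4 × 0.68 = 2.720
  c=5: 5 × 0.59 = 2.950
  c=6: 6 × 0.51 = 3.060
  c=7: 7 × 0.45 = 3.150
  c=8: 8 × 0.33 = 2.640
Maximum at c = 7 (3.150 surviving offspring).

7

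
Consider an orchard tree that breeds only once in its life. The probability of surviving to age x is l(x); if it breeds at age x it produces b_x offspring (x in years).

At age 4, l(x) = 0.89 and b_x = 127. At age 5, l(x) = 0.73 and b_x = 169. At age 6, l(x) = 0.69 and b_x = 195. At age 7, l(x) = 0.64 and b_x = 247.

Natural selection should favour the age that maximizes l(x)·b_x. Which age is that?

7

Expected offspring if breeding at age x = l(x) × b_x:
  age 4: 0.89 × 127 = 113.030
  age 5: 0.73 × 169 = 123.370
  age 6: 0.69 × 195 = 134.550
  age 7: 0.64 × 247 = 158.080
Maximum at age 7 (158.080).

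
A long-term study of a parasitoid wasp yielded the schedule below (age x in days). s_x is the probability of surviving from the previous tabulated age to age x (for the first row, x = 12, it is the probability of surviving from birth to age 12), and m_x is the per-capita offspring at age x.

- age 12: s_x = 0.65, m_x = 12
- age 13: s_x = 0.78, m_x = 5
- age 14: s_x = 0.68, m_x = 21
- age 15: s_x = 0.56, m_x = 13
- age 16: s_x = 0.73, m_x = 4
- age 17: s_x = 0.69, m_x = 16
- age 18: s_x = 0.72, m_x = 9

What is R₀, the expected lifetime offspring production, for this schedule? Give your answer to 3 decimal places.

Survivorship from birth: l_x = s_12·s_13·…·s_x.
  l_12 = 0.65000
  l_13 = 0.50700
  l_14 = 0.34476
  l_15 = 0.19307
  l_16 = 0.14094
  l_17 = 0.09725
  l_18 = 0.07002
R₀ = Σ l_x m_x:
  age 12: 0.65000 × 12 = 7.8000
  age 13: 0.50700 × 5 = 2.5350
  age 14: 0.34476 × 21 = 7.2400
  age 15: 0.19307 × 13 = 2.5099
  age 16: 0.14094 × 4 = 0.5638
  age 17: 0.09725 × 16 = 1.5560
  age 18: 0.07002 × 9 = 0.6302
R₀ = 7.8000 + 2.5350 + 7.2400 + 2.5099 + 0.5638 + 1.5560 + 0.6302 = 22.8348

22.835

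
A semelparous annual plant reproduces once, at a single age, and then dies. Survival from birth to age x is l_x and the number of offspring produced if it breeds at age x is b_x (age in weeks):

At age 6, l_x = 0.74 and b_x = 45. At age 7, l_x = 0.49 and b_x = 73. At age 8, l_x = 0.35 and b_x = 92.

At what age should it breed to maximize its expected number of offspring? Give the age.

7

Expected offspring if breeding at age x = l_x × b_x:
  age 6: 0.74 × 45 = 33.300
  age 7: 0.49 × 73 = 35.770
  age 8: 0.35 × 92 = 32.200
Maximum at age 7 (35.770).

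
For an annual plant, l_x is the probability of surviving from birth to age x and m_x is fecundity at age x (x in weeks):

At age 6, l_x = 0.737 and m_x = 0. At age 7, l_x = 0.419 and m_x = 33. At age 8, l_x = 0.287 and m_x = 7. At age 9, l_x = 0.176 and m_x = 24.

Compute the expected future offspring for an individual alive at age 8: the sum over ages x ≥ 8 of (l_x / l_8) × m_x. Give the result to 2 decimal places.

21.72

l_8 = 0.287. Conditional survival from age 8 to x is l_x / l_8.
  x=8: (0.287/0.287) × 7 = 7.0000
  x=9: (0.176/0.287) × 24 = 14.7178
Sum = 7.0000 + 14.7178 = 21.7178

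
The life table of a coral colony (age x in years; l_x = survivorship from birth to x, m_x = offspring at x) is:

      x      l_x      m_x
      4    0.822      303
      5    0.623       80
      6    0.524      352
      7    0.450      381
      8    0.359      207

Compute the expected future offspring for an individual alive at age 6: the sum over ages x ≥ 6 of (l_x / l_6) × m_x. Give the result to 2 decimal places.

821.01

l_6 = 0.524. Conditional survival from age 6 to x is l_x / l_6.
  x=6: (0.524/0.524) × 352 = 352.0000
  x=7: (0.450/0.524) × 381 = 327.1947
  x=8: (0.359/0.524) × 207 = 141.8187
Sum = 352.0000 + 327.1947 + 141.8187 = 821.0134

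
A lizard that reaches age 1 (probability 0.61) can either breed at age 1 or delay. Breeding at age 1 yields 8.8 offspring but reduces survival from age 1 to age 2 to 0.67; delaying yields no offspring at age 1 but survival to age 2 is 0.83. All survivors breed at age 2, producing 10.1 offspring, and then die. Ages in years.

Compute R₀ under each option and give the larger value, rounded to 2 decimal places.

breed at age 1: R₀ = 0.61 × (8.8 + 0.67 × 10.1) = 0.61 × 15.5670 = 9.4959
delay to age 2: R₀ = 0.61 × (0.83 × 10.1) = 0.61 × 8.3830 = 5.1136
Higher: breed at age 1 (9.4959).

9.50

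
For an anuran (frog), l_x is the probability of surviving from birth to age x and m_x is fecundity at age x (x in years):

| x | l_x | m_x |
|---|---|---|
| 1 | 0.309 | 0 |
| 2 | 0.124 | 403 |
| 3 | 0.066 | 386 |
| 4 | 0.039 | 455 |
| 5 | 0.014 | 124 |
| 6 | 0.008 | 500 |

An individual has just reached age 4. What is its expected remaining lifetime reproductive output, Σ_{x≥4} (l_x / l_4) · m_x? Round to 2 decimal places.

602.08

l_4 = 0.039. Conditional survival from age 4 to x is l_x / l_4.
  x=4: (0.039/0.039) × 455 = 455.0000
  x=5: (0.014/0.039) × 124 = 44.5128
  x=6: (0.008/0.039) × 500 = 102.5641
Sum = 455.0000 + 44.5128 + 102.5641 = 602.0769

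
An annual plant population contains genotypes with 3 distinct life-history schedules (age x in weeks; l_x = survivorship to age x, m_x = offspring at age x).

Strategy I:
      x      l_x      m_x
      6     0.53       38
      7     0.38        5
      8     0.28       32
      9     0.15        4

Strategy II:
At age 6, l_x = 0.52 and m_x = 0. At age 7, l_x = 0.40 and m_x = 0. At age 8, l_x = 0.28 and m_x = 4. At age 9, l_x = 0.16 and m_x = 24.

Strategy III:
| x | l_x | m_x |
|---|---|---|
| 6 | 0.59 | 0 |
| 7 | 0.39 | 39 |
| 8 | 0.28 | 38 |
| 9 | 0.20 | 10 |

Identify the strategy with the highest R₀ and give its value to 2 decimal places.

31.60

Strategy I: R₀ = 0.53×38 + 0.38×5 + 0.28×32 + 0.15×4 = 31.6000
Strategy II: R₀ = 0.52×0 + 0.40×0 + 0.28×4 + 0.16×24 = 4.9600
Strategy III: R₀ = 0.59×0 + 0.39×39 + 0.28×38 + 0.20×10 = 27.8500
Highest R₀: strategy I with 31.6000.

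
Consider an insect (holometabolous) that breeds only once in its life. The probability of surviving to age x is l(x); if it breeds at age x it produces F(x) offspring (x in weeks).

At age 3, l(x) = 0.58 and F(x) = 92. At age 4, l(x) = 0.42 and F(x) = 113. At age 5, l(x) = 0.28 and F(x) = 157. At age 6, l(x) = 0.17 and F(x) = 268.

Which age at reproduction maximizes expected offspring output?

Expected offspring if breeding at age x = l(x) × F(x):
  age 3: 0.58 × 92 = 53.360
  age 4: 0.42 × 113 = 47.460
  age 5: 0.28 × 157 = 43.960
  age 6: 0.17 × 268 = 45.560
Maximum at age 3 (53.360).

3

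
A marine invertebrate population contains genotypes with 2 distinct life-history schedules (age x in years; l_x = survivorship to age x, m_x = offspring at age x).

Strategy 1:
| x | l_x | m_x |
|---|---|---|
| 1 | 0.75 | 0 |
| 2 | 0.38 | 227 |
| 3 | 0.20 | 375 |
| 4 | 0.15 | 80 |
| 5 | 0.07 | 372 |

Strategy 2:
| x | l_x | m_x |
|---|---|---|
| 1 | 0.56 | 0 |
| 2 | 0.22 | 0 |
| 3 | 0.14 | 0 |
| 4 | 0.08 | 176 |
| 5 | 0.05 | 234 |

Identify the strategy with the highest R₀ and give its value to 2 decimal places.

Strategy 1: R₀ = 0.75×0 + 0.38×227 + 0.20×375 + 0.15×80 + 0.07×372 = 199.3000
Strategy 2: R₀ = 0.56×0 + 0.22×0 + 0.14×0 + 0.08×176 + 0.05×234 = 25.7800
Highest R₀: strategy 1 with 199.3000.

199.30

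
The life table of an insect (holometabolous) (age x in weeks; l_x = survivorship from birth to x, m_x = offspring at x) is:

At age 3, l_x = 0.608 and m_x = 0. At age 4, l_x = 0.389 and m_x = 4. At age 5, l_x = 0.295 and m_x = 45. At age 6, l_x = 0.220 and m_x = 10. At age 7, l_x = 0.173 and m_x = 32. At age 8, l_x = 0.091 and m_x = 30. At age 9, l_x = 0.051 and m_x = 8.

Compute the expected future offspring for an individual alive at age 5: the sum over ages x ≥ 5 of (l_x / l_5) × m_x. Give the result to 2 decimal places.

81.86

l_5 = 0.295. Conditional survival from age 5 to x is l_x / l_5.
  x=5: (0.295/0.295) × 45 = 45.0000
  x=6: (0.220/0.295) × 10 = 7.4576
  x=7: (0.173/0.295) × 32 = 18.7661
  x=8: (0.091/0.295) × 30 = 9.2542
  x=9: (0.051/0.295) × 8 = 1.3831
Sum = 45.0000 + 7.4576 + 18.7661 + 9.2542 + 1.3831 = 81.8610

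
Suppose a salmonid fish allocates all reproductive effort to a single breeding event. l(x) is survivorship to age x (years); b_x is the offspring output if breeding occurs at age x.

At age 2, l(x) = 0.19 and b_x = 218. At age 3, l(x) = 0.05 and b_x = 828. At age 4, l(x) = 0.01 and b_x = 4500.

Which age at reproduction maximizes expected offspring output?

4

Expected offspring if breeding at age x = l(x) × b_x:
  age 2: 0.19 × 218 = 41.420
  age 3: 0.05 × 828 = 41.400
  age 4: 0.01 × 4500 = 45.000
Maximum at age 4 (45.000).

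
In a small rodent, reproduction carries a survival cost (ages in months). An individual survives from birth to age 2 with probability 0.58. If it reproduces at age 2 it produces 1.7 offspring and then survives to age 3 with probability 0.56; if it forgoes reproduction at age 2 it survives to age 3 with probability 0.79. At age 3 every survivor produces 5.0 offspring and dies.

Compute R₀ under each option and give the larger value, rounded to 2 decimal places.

2.61

breed at age 2: R₀ = 0.58 × (1.7 + 0.56 × 5.0) = 0.58 × 4.5000 = 2.6100
delay to age 3: R₀ = 0.58 × (0.79 × 5.0) = 0.58 × 3.9500 = 2.2910
Higher: breed at age 2 (2.6100).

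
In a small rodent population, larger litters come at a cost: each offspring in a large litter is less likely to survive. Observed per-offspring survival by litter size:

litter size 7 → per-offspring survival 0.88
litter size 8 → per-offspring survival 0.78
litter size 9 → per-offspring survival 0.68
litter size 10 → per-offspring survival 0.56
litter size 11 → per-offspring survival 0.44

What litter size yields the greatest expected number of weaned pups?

8

Expected weaned pups = c × s(c):
  c=7: 7 × 0.88 = 6.160
  c=8: 8 × 0.78 = 6.240
  c=9: 9 × 0.68 = 6.120
  c=10: 10 × 0.56 = 5.600
  c=11: 11 × 0.44 = 4.840
Maximum at c = 8 (6.240 weaned pups).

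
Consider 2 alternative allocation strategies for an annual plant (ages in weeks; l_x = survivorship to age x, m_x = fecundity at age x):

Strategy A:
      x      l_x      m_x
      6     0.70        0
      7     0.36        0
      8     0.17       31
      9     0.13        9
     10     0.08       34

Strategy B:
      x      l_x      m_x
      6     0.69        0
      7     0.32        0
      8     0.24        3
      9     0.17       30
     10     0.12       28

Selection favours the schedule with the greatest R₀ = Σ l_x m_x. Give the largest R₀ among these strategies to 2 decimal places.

Strategy A: R₀ = 0.70×0 + 0.36×0 + 0.17×31 + 0.13×9 + 0.08×34 = 9.1600
Strategy B: R₀ = 0.69×0 + 0.32×0 + 0.24×3 + 0.17×30 + 0.12×28 = 9.1800
Highest R₀: strategy B with 9.1800.

9.18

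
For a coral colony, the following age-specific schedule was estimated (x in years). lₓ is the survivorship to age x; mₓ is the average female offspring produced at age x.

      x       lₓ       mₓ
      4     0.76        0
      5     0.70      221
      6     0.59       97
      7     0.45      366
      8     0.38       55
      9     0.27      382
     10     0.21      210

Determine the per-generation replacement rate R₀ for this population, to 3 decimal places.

R₀ = Σ lₓ mₓ:
  age 4: 0.76 × 0 = 0.0000
  age 5: 0.70 × 221 = 154.7000
  age 6: 0.59 × 97 = 57.2300
  age 7: 0.45 × 366 = 164.7000
  age 8: 0.38 × 55 = 20.9000
  age 9: 0.27 × 382 = 103.1400
  age 10: 0.21 × 210 = 44.1000
R₀ = 0.0000 + 154.7000 + 57.2300 + 164.7000 + 20.9000 + 103.1400 + 44.1000 = 544.7700

544.770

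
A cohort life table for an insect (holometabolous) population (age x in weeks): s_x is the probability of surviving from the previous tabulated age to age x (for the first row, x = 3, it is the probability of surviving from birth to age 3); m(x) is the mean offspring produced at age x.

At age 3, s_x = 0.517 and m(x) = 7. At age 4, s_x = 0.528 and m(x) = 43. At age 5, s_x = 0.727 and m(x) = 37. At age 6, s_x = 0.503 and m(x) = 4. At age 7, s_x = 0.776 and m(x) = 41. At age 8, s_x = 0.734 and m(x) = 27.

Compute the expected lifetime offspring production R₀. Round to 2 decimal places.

27.81

Survivorship from birth: l_x = s_3·s_4·…·s_x.
  l_3 = 0.51700
  l_4 = 0.27298
  l_5 = 0.19845
  l_6 = 0.09982
  l_7 = 0.07746
  l_8 = 0.05686
R₀ = Σ l_x m(x):
  age 3: 0.51700 × 7 = 3.6190
  age 4: 0.27298 × 43 = 11.7381
  age 5: 0.19845 × 37 = 7.3426
  age 6: 0.09982 × 4 = 0.3993
  age 7: 0.07746 × 41 = 3.1759
  age 8: 0.05686 × 27 = 1.5352
R₀ = 3.6190 + 11.7381 + 7.3426 + 0.3993 + 3.1759 + 1.5352 = 27.8102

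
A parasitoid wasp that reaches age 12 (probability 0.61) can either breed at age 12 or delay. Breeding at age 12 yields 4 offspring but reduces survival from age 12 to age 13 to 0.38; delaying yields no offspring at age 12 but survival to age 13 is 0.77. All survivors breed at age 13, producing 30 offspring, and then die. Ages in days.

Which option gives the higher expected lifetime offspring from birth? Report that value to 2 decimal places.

breed at age 12: R₀ = 0.61 × (4 + 0.38 × 30) = 0.61 × 15.4000 = 9.3940
delay to age 13: R₀ = 0.61 × (0.77 × 30) = 0.61 × 23.1000 = 14.0910
Higher: delay to age 13 (14.0910).

14.09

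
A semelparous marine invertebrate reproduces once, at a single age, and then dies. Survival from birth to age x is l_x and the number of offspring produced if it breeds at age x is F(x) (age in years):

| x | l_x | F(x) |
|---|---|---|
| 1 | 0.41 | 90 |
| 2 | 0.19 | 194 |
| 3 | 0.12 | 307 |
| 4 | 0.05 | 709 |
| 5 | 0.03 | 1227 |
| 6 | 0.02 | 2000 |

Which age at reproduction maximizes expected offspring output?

6

Expected offspring if breeding at age x = l_x × F(x):
  age 1: 0.41 × 90 = 36.900
  age 2: 0.19 × 194 = 36.860
  age 3: 0.12 × 307 = 36.840
  age 4: 0.05 × 709 = 35.450
  age 5: 0.03 × 1227 = 36.810
  age 6: 0.02 × 2000 = 40.000
Maximum at age 6 (40.000).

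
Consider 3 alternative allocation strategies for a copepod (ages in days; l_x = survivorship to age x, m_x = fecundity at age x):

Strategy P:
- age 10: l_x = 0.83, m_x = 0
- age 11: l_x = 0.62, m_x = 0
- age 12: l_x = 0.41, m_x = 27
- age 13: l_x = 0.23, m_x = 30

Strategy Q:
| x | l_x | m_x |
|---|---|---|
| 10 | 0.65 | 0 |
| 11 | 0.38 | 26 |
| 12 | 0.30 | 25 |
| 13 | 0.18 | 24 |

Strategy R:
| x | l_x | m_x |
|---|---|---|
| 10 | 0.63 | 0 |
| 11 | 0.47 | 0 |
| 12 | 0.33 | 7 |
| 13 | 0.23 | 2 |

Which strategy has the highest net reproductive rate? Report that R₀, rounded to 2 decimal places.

Strategy P: R₀ = 0.83×0 + 0.62×0 + 0.41×27 + 0.23×30 = 17.9700
Strategy Q: R₀ = 0.65×0 + 0.38×26 + 0.30×25 + 0.18×24 = 21.7000
Strategy R: R₀ = 0.63×0 + 0.47×0 + 0.33×7 + 0.23×2 = 2.7700
Highest R₀: strategy Q with 21.7000.

21.70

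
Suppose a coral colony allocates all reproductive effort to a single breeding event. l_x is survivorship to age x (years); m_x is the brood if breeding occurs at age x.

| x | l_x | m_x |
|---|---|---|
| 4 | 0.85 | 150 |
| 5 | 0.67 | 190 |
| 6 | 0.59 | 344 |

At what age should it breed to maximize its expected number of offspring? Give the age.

6

Expected offspring if breeding at age x = l_x × m_x:
  age 4: 0.85 × 150 = 127.500
  age 5: 0.67 × 190 = 127.300
  age 6: 0.59 × 344 = 202.960
Maximum at age 6 (202.960).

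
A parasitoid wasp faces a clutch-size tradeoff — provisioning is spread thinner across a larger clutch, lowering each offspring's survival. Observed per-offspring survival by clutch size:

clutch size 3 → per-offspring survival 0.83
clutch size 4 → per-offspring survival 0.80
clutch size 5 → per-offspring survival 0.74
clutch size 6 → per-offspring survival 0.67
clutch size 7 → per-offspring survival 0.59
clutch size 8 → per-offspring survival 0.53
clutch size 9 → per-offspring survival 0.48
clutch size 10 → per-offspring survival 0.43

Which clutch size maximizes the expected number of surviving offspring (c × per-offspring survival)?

9

Expected surviving offspring = c × s(c):
  c=3: 3 × 0.83 = 2.490
  c=4: 4 × 0.80 = 3.200
  c=5: 5 × 0.74 = 3.700
  c=6: 6 × 0.67 = 4.020
  c=7: 7 × 0.59 = 4.130
  c=8: 8 × 0.53 = 4.240
  c=9: 9 × 0.48 = 4.320
  c=10: 10 × 0.43 = 4.300
Maximum at c = 9 (4.320 surviving offspring).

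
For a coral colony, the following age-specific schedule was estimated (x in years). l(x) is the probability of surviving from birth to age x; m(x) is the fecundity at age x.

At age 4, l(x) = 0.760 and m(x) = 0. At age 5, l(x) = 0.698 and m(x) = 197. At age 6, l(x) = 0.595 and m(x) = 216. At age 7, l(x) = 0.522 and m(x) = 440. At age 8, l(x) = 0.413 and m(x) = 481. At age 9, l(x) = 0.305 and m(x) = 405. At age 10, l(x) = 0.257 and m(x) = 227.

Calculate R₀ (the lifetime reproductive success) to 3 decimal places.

R₀ = Σ l(x) m(x):
  age 4: 0.760 × 0 = 0.0000
  age 5: 0.698 × 197 = 137.5060
  age 6: 0.595 × 216 = 128.5200
  age 7: 0.522 × 440 = 229.6800
  age 8: 0.413 × 481 = 198.6530
  age 9: 0.305 × 405 = 123.5250
  age 10: 0.257 × 227 = 58.3390
R₀ = 0.0000 + 137.5060 + 128.5200 + 229.6800 + 198.6530 + 123.5250 + 58.3390 = 876.2230

876.223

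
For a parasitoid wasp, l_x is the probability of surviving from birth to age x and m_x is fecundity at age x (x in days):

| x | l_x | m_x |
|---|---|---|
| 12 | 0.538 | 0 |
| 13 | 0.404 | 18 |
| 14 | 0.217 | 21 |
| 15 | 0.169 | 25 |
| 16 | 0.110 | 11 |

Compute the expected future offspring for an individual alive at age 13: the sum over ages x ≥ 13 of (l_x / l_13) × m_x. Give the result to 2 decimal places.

42.73

l_13 = 0.404. Conditional survival from age 13 to x is l_x / l_13.
  x=13: (0.404/0.404) × 18 = 18.0000
  x=14: (0.217/0.404) × 21 = 11.2797
  x=15: (0.169/0.404) × 25 = 10.4579
  x=16: (0.110/0.404) × 11 = 2.9950
Sum = 18.0000 + 11.2797 + 10.4579 + 2.9950 = 42.7327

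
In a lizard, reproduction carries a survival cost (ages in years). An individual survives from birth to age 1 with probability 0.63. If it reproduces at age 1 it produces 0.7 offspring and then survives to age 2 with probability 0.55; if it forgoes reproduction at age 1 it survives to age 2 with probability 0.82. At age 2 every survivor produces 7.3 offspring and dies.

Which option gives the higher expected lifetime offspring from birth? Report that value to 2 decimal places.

3.77

breed at age 1: R₀ = 0.63 × (0.7 + 0.55 × 7.3) = 0.63 × 4.7150 = 2.9705
delay to age 2: R₀ = 0.63 × (0.82 × 7.3) = 0.63 × 5.9860 = 3.7712
Higher: delay to age 2 (3.7712).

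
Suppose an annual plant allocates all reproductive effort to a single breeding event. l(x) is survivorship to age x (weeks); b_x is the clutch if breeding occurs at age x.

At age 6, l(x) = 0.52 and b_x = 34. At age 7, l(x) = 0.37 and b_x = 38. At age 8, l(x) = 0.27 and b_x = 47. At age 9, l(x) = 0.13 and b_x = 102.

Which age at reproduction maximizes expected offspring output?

6

Expected offspring if breeding at age x = l(x) × b_x:
  age 6: 0.52 × 34 = 17.680
  age 7: 0.37 × 38 = 14.060
  age 8: 0.27 × 47 = 12.690
  age 9: 0.13 × 102 = 13.260
Maximum at age 6 (17.680).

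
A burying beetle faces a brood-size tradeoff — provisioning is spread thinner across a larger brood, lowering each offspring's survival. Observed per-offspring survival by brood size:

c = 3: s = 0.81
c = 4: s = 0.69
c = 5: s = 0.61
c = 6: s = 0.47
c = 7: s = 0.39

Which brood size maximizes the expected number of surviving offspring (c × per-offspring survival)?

5

Expected surviving offspring = c × s(c):
  c=3: 3 × 0.81 = 2.430
  c=4: 4 × 0.69 = 2.760
  c=5: 5 × 0.61 = 3.050
  c=6: 6 × 0.47 = 2.820
  c=7: 7 × 0.39 = 2.730
Maximum at c = 5 (3.050 surviving offspring).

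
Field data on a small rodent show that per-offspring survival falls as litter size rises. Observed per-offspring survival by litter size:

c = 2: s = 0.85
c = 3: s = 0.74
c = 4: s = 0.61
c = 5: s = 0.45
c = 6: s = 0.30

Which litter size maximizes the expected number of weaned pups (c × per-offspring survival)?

Expected weaned pups = c × s(c):
  c=2: 2 × 0.85 = 1.700
  c=3: 3 × 0.74 = 2.220
  c=4: 4 × 0.61 = 2.440
  c=5: 5 × 0.45 = 2.250
  c=6: 6 × 0.30 = 1.800
Maximum at c = 4 (2.440 weaned pups).

4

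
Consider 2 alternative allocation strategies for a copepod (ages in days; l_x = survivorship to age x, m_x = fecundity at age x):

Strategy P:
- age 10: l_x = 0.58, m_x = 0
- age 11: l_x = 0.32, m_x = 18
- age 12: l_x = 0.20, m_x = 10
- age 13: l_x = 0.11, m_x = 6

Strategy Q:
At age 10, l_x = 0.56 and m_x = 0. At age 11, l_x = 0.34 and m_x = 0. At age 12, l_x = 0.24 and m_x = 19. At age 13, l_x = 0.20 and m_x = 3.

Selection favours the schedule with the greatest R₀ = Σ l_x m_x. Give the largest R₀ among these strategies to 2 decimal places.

Strategy P: R₀ = 0.58×0 + 0.32×18 + 0.20×10 + 0.11×6 = 8.4200
Strategy Q: R₀ = 0.56×0 + 0.34×0 + 0.24×19 + 0.20×3 = 5.1600
Highest R₀: strategy P with 8.4200.

8.42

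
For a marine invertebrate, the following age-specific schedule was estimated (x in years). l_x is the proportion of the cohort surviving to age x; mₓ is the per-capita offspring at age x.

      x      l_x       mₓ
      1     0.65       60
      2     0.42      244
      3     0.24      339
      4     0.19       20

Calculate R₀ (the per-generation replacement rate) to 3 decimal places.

226.640

R₀ = Σ l_x mₓ:
  age 1: 0.65 × 60 = 39.0000
  age 2: 0.42 × 244 = 102.4800
  age 3: 0.24 × 339 = 81.3600
  age 4: 0.19 × 20 = 3.8000
R₀ = 39.0000 + 102.4800 + 81.3600 + 3.8000 = 226.6400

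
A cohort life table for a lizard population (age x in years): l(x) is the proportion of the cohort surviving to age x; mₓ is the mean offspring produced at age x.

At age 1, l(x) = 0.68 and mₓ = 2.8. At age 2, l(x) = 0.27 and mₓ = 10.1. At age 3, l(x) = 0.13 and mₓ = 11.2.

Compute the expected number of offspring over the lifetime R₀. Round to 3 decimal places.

R₀ = Σ l(x) mₓ:
  age 1: 0.68 × 2.8 = 1.9040
  age 2: 0.27 × 10.1 = 2.7270
  age 3: 0.13 × 11.2 = 1.4560
R₀ = 1.9040 + 2.7270 + 1.4560 = 6.0870

6.087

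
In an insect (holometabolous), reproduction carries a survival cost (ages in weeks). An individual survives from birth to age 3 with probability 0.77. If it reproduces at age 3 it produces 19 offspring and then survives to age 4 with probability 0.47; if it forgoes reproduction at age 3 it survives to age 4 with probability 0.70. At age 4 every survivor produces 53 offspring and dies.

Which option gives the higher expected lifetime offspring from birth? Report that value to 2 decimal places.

33.81

breed at age 3: R₀ = 0.77 × (19 + 0.47 × 53) = 0.77 × 43.9100 = 33.8107
delay to age 4: R₀ = 0.77 × (0.70 × 53) = 0.77 × 37.1000 = 28.5670
Higher: breed at age 3 (33.8107).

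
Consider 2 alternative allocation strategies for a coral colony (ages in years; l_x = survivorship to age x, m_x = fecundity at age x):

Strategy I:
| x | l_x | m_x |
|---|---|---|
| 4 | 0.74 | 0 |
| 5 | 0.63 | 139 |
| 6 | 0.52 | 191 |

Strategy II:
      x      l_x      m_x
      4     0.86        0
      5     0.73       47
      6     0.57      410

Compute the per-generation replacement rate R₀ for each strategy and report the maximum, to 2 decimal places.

268.01

Strategy I: R₀ = 0.74×0 + 0.63×139 + 0.52×191 = 186.8900
Strategy II: R₀ = 0.86×0 + 0.73×47 + 0.57×410 = 268.0100
Highest R₀: strategy II with 268.0100.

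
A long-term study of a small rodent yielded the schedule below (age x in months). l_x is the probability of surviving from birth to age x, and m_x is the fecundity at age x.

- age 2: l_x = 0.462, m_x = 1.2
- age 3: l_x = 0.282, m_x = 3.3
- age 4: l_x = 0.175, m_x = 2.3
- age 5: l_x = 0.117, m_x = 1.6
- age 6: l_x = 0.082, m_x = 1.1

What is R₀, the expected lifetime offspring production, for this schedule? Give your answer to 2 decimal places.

R₀ = Σ l_x m_x:
  age 2: 0.462 × 1.2 = 0.5544
  age 3: 0.282 × 3.3 = 0.9306
  age 4: 0.175 × 2.3 = 0.4025
  age 5: 0.117 × 1.6 = 0.1872
  age 6: 0.082 × 1.1 = 0.0902
R₀ = 0.5544 + 0.9306 + 0.4025 + 0.1872 + 0.0902 = 2.1649

2.16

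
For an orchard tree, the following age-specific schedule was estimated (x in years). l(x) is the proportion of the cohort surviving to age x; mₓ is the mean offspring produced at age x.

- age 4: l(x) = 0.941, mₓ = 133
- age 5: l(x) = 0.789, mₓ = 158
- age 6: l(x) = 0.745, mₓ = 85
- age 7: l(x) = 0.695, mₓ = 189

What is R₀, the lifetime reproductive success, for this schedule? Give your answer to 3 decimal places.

444.495

R₀ = Σ l(x) mₓ:
  age 4: 0.941 × 133 = 125.1530
  age 5: 0.789 × 158 = 124.6620
  age 6: 0.745 × 85 = 63.3250
  age 7: 0.695 × 189 = 131.3550
R₀ = 125.1530 + 124.6620 + 63.3250 + 131.3550 = 444.4950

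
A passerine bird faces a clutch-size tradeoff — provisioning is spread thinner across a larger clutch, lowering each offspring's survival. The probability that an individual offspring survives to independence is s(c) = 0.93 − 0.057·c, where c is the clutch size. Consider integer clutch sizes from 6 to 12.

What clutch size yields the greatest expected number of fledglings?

8

Expected fledglings = c × s(c):
  c=6: 6 × 0.588 = 3.528
  c=7: 7 × 0.531 = 3.717
  c=8: 8 × 0.474 = 3.792
  c=9: 9 × 0.417 = 3.753
  c=10: 10 × 0.360 = 3.600
  c=11: 11 × 0.303 = 3.333
  c=12: 12 × 0.246 = 2.952
Maximum at c = 8 (3.792 fledglings).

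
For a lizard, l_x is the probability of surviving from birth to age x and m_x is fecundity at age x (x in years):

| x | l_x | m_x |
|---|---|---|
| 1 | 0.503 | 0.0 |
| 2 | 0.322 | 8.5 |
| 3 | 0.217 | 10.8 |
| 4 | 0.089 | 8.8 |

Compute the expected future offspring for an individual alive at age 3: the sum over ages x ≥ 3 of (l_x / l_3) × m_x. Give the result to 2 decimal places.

14.41

l_3 = 0.217. Conditional survival from age 3 to x is l_x / l_3.
  x=3: (0.217/0.217) × 10.8 = 10.8000
  x=4: (0.089/0.217) × 8.8 = 3.6092
Sum = 10.8000 + 3.6092 = 14.4092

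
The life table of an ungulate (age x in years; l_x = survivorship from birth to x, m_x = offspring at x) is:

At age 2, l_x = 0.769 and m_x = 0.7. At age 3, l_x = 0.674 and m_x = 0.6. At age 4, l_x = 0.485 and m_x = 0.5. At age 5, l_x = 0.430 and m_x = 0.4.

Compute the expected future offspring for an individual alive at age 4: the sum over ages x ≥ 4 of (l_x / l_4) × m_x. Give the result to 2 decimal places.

l_4 = 0.485. Conditional survival from age 4 to x is l_x / l_4.
  x=4: (0.485/0.485) × 0.5 = 0.5000
  x=5: (0.430/0.485) × 0.4 = 0.3546
Sum = 0.5000 + 0.3546 = 0.8546

0.85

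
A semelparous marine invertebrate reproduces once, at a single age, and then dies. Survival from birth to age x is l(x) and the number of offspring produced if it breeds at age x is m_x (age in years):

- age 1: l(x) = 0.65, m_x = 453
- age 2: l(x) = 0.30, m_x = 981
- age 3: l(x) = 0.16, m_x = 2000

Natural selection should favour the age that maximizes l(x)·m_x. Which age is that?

Expected offspring if breeding at age x = l(x) × m_x:
  age 1: 0.65 × 453 = 294.450
  age 2: 0.30 × 981 = 294.300
  age 3: 0.16 × 2000 = 320.000
Maximum at age 3 (320.000).

3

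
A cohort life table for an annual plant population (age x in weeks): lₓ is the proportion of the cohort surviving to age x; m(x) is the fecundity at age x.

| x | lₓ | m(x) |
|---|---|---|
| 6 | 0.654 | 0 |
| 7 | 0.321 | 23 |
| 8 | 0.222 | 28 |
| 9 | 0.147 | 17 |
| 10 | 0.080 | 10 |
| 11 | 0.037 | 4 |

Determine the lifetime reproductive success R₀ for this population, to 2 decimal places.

17.05

R₀ = Σ lₓ m(x):
  age 6: 0.654 × 0 = 0.0000
  age 7: 0.321 × 23 = 7.3830
  age 8: 0.222 × 28 = 6.2160
  age 9: 0.147 × 17 = 2.4990
  age 10: 0.080 × 10 = 0.8000
  age 11: 0.037 × 4 = 0.1480
R₀ = 0.0000 + 7.3830 + 6.2160 + 2.4990 + 0.8000 + 0.1480 = 17.0460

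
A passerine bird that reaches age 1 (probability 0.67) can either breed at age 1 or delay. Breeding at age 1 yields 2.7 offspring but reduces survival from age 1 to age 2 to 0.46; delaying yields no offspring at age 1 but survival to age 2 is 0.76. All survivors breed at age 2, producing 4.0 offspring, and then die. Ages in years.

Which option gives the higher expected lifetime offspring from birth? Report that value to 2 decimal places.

breed at age 1: R₀ = 0.67 × (2.7 + 0.46 × 4.0) = 0.67 × 4.5400 = 3.0418
delay to age 2: R₀ = 0.67 × (0.76 × 4.0) = 0.67 × 3.0400 = 2.0368
Higher: breed at age 1 (3.0418).

3.04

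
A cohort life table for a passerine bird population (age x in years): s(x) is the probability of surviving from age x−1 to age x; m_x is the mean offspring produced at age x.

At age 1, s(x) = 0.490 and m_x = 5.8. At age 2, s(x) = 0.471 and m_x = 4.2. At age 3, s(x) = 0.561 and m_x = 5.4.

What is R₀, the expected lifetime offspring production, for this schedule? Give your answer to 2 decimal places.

Survivorship from birth: l_x = s_1·s_2·…·s_x.
  l_1 = 0.49000
  l_2 = 0.23079
  l_3 = 0.12947
R₀ = Σ l_x m_x:
  age 1: 0.49000 × 5.8 = 2.8420
  age 2: 0.23079 × 4.2 = 0.9693
  age 3: 0.12947 × 5.4 = 0.6991
R₀ = 2.8420 + 0.9693 + 0.6991 = 4.5105

4.51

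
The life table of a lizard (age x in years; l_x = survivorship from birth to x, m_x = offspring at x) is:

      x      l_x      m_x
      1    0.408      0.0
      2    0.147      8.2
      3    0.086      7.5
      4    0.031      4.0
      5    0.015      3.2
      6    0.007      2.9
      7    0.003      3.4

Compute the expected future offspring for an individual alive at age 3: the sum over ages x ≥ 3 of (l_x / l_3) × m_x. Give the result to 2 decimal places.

l_3 = 0.086. Conditional survival from age 3 to x is l_x / l_3.
  x=3: (0.086/0.086) × 7.5 = 7.5000
  x=4: (0.031/0.086) × 4.0 = 1.4419
  x=5: (0.015/0.086) × 3.2 = 0.5581
  x=6: (0.007/0.086) × 2.9 = 0.2360
  x=7: (0.003/0.086) × 3.4 = 0.1186
Sum = 7.5000 + 1.4419 + 0.5581 + 0.2360 + 0.1186 = 9.8547

9.85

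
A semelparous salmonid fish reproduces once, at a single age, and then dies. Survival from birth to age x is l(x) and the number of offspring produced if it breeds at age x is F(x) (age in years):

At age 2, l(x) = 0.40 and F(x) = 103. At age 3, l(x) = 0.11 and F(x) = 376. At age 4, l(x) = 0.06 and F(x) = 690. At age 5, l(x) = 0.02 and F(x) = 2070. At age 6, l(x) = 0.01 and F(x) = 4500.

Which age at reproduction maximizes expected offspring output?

Expected offspring if breeding at age x = l(x) × F(x):
  age 2: 0.40 × 103 = 41.200
  age 3: 0.11 × 376 = 41.360
  age 4: 0.06 × 690 = 41.400
  age 5: 0.02 × 2070 = 41.400
  age 6: 0.01 × 4500 = 45.000
Maximum at age 6 (45.000).

6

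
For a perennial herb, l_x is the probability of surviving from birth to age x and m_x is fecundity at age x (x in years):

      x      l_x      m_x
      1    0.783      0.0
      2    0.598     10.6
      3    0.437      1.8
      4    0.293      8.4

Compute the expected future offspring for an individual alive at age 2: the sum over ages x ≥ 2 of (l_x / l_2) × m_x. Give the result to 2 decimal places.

16.03

l_2 = 0.598. Conditional survival from age 2 to x is l_x / l_2.
  x=2: (0.598/0.598) × 10.6 = 10.6000
  x=3: (0.437/0.598) × 1.8 = 1.3154
  x=4: (0.293/0.598) × 8.4 = 4.1157
Sum = 10.6000 + 1.3154 + 4.1157 = 16.0311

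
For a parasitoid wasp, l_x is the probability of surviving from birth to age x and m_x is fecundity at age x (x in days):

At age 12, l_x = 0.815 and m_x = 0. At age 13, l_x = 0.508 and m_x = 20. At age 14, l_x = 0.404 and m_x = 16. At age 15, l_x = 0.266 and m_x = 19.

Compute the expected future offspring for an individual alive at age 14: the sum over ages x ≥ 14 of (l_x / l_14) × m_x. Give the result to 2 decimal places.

l_14 = 0.404. Conditional survival from age 14 to x is l_x / l_14.
  x=14: (0.404/0.404) × 16 = 16.0000
  x=15: (0.266/0.404) × 19 = 12.5099
Sum = 16.0000 + 12.5099 = 28.5099

28.51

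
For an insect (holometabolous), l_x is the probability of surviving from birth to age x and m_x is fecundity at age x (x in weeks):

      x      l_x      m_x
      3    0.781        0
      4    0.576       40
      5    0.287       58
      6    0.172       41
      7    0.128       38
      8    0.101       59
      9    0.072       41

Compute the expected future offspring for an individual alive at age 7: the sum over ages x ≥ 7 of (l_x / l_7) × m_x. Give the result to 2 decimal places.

l_7 = 0.128. Conditional survival from age 7 to x is l_x / l_7.
  x=7: (0.128/0.128) × 38 = 38.0000
  x=8: (0.101/0.128) × 59 = 46.5547
  x=9: (0.072/0.128) × 41 = 23.0625
Sum = 38.0000 + 46.5547 + 23.0625 = 107.6172

107.62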